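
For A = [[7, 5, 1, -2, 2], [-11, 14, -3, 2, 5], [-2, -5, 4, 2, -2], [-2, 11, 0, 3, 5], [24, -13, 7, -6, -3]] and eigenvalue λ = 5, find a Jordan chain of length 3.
v_1 = [[-1, 0, 2, 0, 0]]^T, v_2 = [[0, 5, 0, 2, -10]]^T, v_3 = [[1, -1, -1, 1, 3]]^T

We seek v_1 ∈ ker((A - 5I)^3) \ ker((A - 5I)^2), then set v_{i+1} = (A - 5I) v_i.

One such chain is v_1 = [[-1, 0, 2, 0, 0]]^T, v_2 = [[0, 5, 0, 2, -10]]^T, v_3 = [[1, -1, -1, 1, 3]]^T. Check: (A - 5I) v_3 = [[0, 0, 0, 0, 0]]^T = 0.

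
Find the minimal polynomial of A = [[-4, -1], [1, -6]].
The characteristic polynomial factors as (x + 5)^2. The minimal polynomial is ∏(x - λ)^{k_λ} where k_λ is the size of the largest Jordan block at λ.

For λ = -5: rank(A + 5I) = 1, and the largest Jordan block has size 2 (the smallest k with rank((A + 5I)^k) = rank((A + 5I)^(k+1))).

So m_A(x) = (x + 5)^2.

m_A(x) = (x + 5)^2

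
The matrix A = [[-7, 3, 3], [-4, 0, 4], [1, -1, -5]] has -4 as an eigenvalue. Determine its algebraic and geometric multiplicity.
The characteristic polynomial is (x + 4)^3, so the factor x + 4 appears with exponent 3: the algebraic multiplicity is 3.

rank(A + 4I) = 1, so the eigenspace has dimension 3 - 1 = 2: the geometric multiplicity is 2.

Since 2 < 3, A is not diagonalizable.

algebraic multiplicity 3, geometric multiplicity 2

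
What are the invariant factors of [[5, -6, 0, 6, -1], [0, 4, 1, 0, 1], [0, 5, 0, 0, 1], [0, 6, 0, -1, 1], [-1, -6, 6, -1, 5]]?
(x - 5)^3(x + 1)^2

The Jordan structure of A has elementary divisors (x + 1)^2, (x - 5)^3. Arranging the block sizes at each eigenvalue in decreasing order and taking row products gives the invariant factors.

Invariant factors (smallest first, each dividing the next): (x - 5)^3(x + 1)^2.

Check: the last factor (x - 5)^3(x + 1)^2 is the minimal polynomial, and the product (x - 5)^3(x + 1)^2 is the characteristic polynomial.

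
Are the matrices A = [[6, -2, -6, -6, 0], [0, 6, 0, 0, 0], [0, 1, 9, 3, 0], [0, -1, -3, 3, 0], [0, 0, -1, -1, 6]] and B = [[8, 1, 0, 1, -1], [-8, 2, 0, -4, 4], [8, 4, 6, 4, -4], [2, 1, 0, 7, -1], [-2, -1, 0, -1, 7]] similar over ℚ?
Both have characteristic polynomial (x - 6)^5 and minimal polynomial (x - 6)^2. But rank(A - 6I) = 2 for A while rank(B - 6I) = 1 for B, so the number of Jordan blocks at λ = 6 differs. A and B are not similar.

No.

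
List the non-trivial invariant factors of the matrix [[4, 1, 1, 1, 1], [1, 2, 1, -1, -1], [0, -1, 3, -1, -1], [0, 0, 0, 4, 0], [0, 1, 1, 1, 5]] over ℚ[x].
x - 4, x - 4, (x - 4)(x - 3)^2

The Jordan structure of A has elementary divisors (x - 3)^2, (x - 4), (x - 4), (x - 4). Arranging the block sizes at each eigenvalue in decreasing order and taking row products gives the invariant factors.

Invariant factors (smallest first, each dividing the next): x - 4, x - 4, (x - 4)(x - 3)^2.

Check: the last factor (x - 4)(x - 3)^2 is the minimal polynomial, and the product (x - 4)^3(x - 3)^2 is the characteristic polynomial.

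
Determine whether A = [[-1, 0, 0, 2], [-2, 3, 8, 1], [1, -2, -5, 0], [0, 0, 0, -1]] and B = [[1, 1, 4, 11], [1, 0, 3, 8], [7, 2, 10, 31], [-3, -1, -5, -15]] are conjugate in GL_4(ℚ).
Two matrices over a field are similar if and only if they have the same invariant factors.

Both A and B have characteristic polynomial (x + 1)^4 and minimal polynomial (x + 1)^2. Computing further, both have invariant factors (x + 1)^2, (x + 1)^2. Hence A and B are similar.

Yes.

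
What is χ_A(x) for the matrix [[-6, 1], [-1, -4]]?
xI - A = [[x + 6, -1], [1, x + 4]].

Expanding det(xI - A) along the first row:
det(xI - A) = + (x + 6)·det([[x + 4]]) - (-1)·det([[1]]).

Evaluating gives χ_A(x) = x^2 + 10x + 25 = (x + 5)^2.

χ_A(x) = (x + 5)^2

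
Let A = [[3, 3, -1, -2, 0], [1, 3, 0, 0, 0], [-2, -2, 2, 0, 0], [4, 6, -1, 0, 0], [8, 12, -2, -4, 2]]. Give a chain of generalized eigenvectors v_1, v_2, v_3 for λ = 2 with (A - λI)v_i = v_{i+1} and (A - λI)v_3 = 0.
We seek v_1 ∈ ker((A - 2I)^3) \ ker((A - 2I)^2), then set v_{i+1} = (A - 2I) v_i.

One such chain is v_1 = [[0, 1, -1, 2, 5]]^T, v_2 = [[0, 1, -2, 3, 6]]^T, v_3 = [[-1, 1, -2, 2, 4]]^T. Check: (A - 2I) v_3 = [[0, 0, 0, 0, 0]]^T = 0.

v_1 = [[0, 1, -1, 2, 5]]^T, v_2 = [[0, 1, -2, 3, 6]]^T, v_3 = [[-1, 1, -2, 2, 4]]^T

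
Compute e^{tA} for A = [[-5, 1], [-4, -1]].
A has Jordan form J = [[-3, 1], [0, -3]] with A = PJP^{-1}, so e^{tA} = P e^{tJ} P^{-1}.

For a Jordan block J_k(λ), e^{tJ_k(λ)} = e^{λt} · (I + tN + t^2 N^2/2! + ... + t^{k-1} N^{k-1}/(k-1)!) where N is the nilpotent superdiagonal part.

Assembling the blocks and conjugating back gives the entries of e^{tA} as shown above.

e^{tA} = [[(1 - 2*t)*e^{-3*t}, t*e^{-3*t}], [-4*t*e^{-3*t}, (2*t + 1)*e^{-3*t}]]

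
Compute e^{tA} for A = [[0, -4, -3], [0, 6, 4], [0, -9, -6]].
A has Jordan form J = [[0, 1, 0], [0, 0, 1], [0, 0, 0]] with A = PJP^{-1}, so e^{tA} = P e^{tJ} P^{-1}.

For a Jordan block J_k(λ), e^{tJ_k(λ)} = e^{λt} · (I + tN + t^2 N^2/2! + ... + t^{k-1} N^{k-1}/(k-1)!) where N is the nilpotent superdiagonal part.

Assembling the blocks and conjugating back gives the entries of e^{tA} as shown above.

e^{tA} = [[1, t*(3*t - 8)/2, t*(t - 3)], [0, 6*t + 1, 4*t], [0, -9*t, 1 - 6*t]]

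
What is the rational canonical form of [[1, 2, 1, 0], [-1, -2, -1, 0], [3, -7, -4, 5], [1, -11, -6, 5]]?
R = [[0, 0, 0, 0], [0, 0, 0, 0], [0, 1, 0, 1], [0, 0, 1, 0]]

The invariant factors of A (the non-unit diagonal entries of the Smith normal form of xI - A over ℚ[x]) are x, x(x - 1)(x + 1), each dividing the next. The characteristic polynomial is their product, x^2(x - 1)(x + 1).

The rational canonical form is the block-diagonal matrix of companion matrices C(f_i):
R = [[0, 0, 0, 0], [0, 0, 0, 0], [0, 1, 0, 1], [0, 0, 1, 0]].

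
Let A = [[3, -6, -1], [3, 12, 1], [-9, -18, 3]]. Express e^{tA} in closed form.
e^{tA} = [[(1 - 3*t)*e^{6*t}, -6*t*e^{6*t}, -t*e^{6*t}], [3*t*e^{6*t}, (6*t + 1)*e^{6*t}, t*e^{6*t}], [-9*t*e^{6*t}, -18*t*e^{6*t}, (1 - 3*t)*e^{6*t}]]

A has Jordan form J = [[6, 1, 0], [0, 6, 0], [0, 0, 6]] with A = PJP^{-1}, so e^{tA} = P e^{tJ} P^{-1}.

For a Jordan block J_k(λ), e^{tJ_k(λ)} = e^{λt} · (I + tN + t^2 N^2/2! + ... + t^{k-1} N^{k-1}/(k-1)!) where N is the nilpotent superdiagonal part.

Assembling the blocks and conjugating back gives the entries of e^{tA} as shown above.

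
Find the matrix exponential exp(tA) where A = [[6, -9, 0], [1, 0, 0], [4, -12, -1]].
A has Jordan form J = [[-1, 0, 0], [0, 3, 1], [0, 0, 3]] with A = PJP^{-1}, so e^{tA} = P e^{tJ} P^{-1}.

For a Jordan block J_k(λ), e^{tJ_k(λ)} = e^{λt} · (I + tN + t^2 N^2/2! + ... + t^{k-1} N^{k-1}/(k-1)!) where N is the nilpotent superdiagonal part.

Assembling the blocks and conjugating back gives the entries of e^{tA} as shown above.

e^{tA} = [[(3*t + 1)*e^{3*t}, -9*t*e^{3*t}, 0], [t*e^{3*t}, (1 - 3*t)*e^{3*t}, 0], [(e^{4*t} - 1)*e^{-t}, 3*(1 - e^{4*t})*e^{-t}, e^{-t}]]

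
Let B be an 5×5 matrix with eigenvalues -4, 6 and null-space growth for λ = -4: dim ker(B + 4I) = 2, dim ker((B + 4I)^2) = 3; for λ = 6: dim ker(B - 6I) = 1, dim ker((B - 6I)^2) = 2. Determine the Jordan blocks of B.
λ = -4: successive nullity increments [2, 1] count blocks of size ≥ k; block sizes are [2, 1].
λ = 6: successive nullity increments [1, 1] count blocks of size ≥ k; block sizes are [2].

Jordan blocks: (-4, 2), (-4, 1), (6, 2)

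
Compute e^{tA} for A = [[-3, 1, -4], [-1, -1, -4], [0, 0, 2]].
A has Jordan form J = [[-2, 1, 0], [0, -2, 0], [0, 0, 2]] with A = PJP^{-1}, so e^{tA} = P e^{tJ} P^{-1}.

For a Jordan block J_k(λ), e^{tJ_k(λ)} = e^{λt} · (I + tN + t^2 N^2/2! + ... + t^{k-1} N^{k-1}/(k-1)!) where N is the nilpotent superdiagonal part.

Assembling the blocks and conjugating back gives the entries of e^{tA} as shown above.

e^{tA} = [[(1 - t)*e^{-2*t}, t*e^{-2*t}, -2*sinh(2*t)], [-t*e^{-2*t}, (t + 1)*e^{-2*t}, -2*sinh(2*t)], [0, 0, e^{2*t}]]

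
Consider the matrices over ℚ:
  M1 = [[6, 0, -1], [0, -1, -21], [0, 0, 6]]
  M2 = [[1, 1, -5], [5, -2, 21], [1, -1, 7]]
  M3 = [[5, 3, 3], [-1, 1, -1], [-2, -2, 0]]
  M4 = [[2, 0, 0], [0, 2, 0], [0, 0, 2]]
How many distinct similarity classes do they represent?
Characteristic polynomials: χ_{M1} = (x - 6)^2(x + 1), χ_{M2} = (x - 2)^3, χ_{M3} = (x - 2)^3, χ_{M4} = (x - 2)^3.

{M1}: invariant factors (x - 6)^2(x + 1).

{M2}: invariant factors (x - 2)^3.

{M3}: invariant factors x - 2, (x - 2)^2.

{M4}: invariant factors x - 2, x - 2, x - 2.

Matrices are similar if and only if their invariant-factor lists agree; the partition into similarity classes is {M1}, {M2}, {M3}, {M4}.

4 classes: {M1}, {M2}, {M3}, {M4}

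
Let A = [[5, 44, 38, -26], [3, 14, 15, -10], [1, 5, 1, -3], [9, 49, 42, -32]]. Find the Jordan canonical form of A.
The characteristic polynomial is det(xI - A) = (x + 3)^4, so the eigenvalues are -3 (algebraic multiplicity 4).

For λ = -3: rank(A + 3I) = 2, rank((A + 3I)^2) = 1, rank((A + 3I)^3) = 0. The eigenspace has dimension 4 - 2 = 2, so there are 2 Jordan blocks; the rank sequence gives block sizes [3, 1].

Assembling the blocks gives the Jordan form J above.

J = [[-3, 1, 0, 0], [0, -3, 1, 0], [0, 0, -3, 0], [0, 0, 0, -3]]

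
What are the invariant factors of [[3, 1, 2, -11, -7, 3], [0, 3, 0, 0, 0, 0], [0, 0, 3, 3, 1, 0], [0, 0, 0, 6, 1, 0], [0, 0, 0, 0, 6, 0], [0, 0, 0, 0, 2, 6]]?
The Jordan structure of A has elementary divisors (x - 3)^2, (x - 3), (x - 6)^2, (x - 6). Arranging the block sizes at each eigenvalue in decreasing order and taking row products gives the invariant factors.

Invariant factors (smallest first, each dividing the next): (x - 6)(x - 3), (x - 6)^2(x - 3)^2.

Check: the last factor (x - 6)^2(x - 3)^2 is the minimal polynomial, and the product (x - 6)^3(x - 3)^3 is the characteristic polynomial.

(x - 6)(x - 3), (x - 6)^2(x - 3)^2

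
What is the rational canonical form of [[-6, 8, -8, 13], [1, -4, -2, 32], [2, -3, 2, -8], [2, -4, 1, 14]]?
R = [[0, 0, 0, 5], [1, 0, 0, -6], [0, 1, 0, -4], [0, 0, 1, 6]]

The invariant factors of A (the non-unit diagonal entries of the Smith normal form of xI - A over ℚ[x]) are (x - 5)(x - 1)^2(x + 1), each dividing the next. The characteristic polynomial is their product, (x - 5)(x - 1)^2(x + 1).

The rational canonical form is the block-diagonal matrix of companion matrices C(f_i):
R = [[0, 0, 0, 5], [1, 0, 0, -6], [0, 1, 0, -4], [0, 0, 1, 6]].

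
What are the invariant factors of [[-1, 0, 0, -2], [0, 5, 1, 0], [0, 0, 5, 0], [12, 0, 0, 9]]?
The Jordan structure of A has elementary divisors (x - 3), (x - 5)^2, (x - 5). Arranging the block sizes at each eigenvalue in decreasing order and taking row products gives the invariant factors.

Invariant factors (smallest first, each dividing the next): x - 5, (x - 5)^2(x - 3).

Check: the last factor (x - 5)^2(x - 3) is the minimal polynomial, and the product (x - 5)^3(x - 3) is the characteristic polynomial.

x - 5, (x - 5)^2(x - 3)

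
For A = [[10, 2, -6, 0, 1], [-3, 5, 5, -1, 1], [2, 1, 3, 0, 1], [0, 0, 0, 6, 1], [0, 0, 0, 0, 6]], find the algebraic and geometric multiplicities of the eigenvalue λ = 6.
algebraic multiplicity 5, geometric multiplicity 2

The characteristic polynomial is (x - 6)^5, so the factor x - 6 appears with exponent 5: the algebraic multiplicity is 5.

rank(A - 6I) = 3, so the eigenspace has dimension 5 - 3 = 2: the geometric multiplicity is 2.

Since 2 < 5, A is not diagonalizable.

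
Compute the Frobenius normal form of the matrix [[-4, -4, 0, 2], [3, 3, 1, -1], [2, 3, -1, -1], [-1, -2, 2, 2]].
R = [[0, 2, 0, 0], [1, 0, 0, 0], [0, 0, 0, 2], [0, 0, 1, 0]]

The invariant factors of A (the non-unit diagonal entries of the Smith normal form of xI - A over ℚ[x]) are x^2 - 2, x^2 - 2, each dividing the next. The characteristic polynomial is their product, (x^2 - 2)^2.

The rational canonical form is the block-diagonal matrix of companion matrices C(f_i):
R = [[0, 2, 0, 0], [1, 0, 0, 0], [0, 0, 0, 2], [0, 0, 1, 0]].

Note the characteristic polynomial does not split into linear factors over ℚ, so A has no Jordan form over ℚ; the rational canonical form exists over any field.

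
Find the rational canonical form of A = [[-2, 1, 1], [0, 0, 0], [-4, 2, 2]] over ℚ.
R = [[0, 0, 0], [0, 0, 0], [0, 1, 0]]

The invariant factors of A (the non-unit diagonal entries of the Smith normal form of xI - A over ℚ[x]) are x, x^2, each dividing the next. The characteristic polynomial is their product, x^3.

The rational canonical form is the block-diagonal matrix of companion matrices C(f_i):
R = [[0, 0, 0], [0, 0, 0], [0, 1, 0]].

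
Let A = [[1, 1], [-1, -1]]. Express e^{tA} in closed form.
A has Jordan form J = [[0, 1], [0, 0]] with A = PJP^{-1}, so e^{tA} = P e^{tJ} P^{-1}.

For a Jordan block J_k(λ), e^{tJ_k(λ)} = e^{λt} · (I + tN + t^2 N^2/2! + ... + t^{k-1} N^{k-1}/(k-1)!) where N is the nilpotent superdiagonal part.

Assembling the blocks and conjugating back gives the entries of e^{tA} as shown above.

e^{tA} = [[t + 1, t], [-t, 1 - t]]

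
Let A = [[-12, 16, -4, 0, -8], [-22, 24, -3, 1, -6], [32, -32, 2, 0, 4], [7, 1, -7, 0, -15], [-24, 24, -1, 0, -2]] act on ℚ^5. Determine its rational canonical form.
The invariant factors of A (the non-unit diagonal entries of the Smith normal form of xI - A over ℚ[x]) are x - 4, (x - 4)^2(x - 1)(x + 1), each dividing the next. The characteristic polynomial is their product, (x - 4)^3(x - 1)(x + 1).

The rational canonical form is the block-diagonal matrix of companion matrices C(f_i):
R = [[4, 0, 0, 0, 0], [0, 0, 0, 0, 16], [0, 1, 0, 0, -8], [0, 0, 1, 0, -15], [0, 0, 0, 1, 8]].

R = [[4, 0, 0, 0, 0], [0, 0, 0, 0, 16], [0, 1, 0, 0, -8], [0, 0, 1, 0, -15], [0, 0, 0, 1, 8]]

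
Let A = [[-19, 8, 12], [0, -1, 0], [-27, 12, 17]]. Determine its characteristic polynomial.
χ_A(x) = (x + 1)^3

xI - A = [[x + 19, -8, -12], [0, x + 1, 0], [27, -12, x - 17]].

Expanding det(xI - A) along the first row:
det(xI - A) = + (x + 19)·det([[x + 1, 0], [-12, x - 17]]) - (-8)·det([[0, 0], [27, x - 17]]) + (-12)·det([[0, x + 1], [27, -12]]).

Evaluating gives χ_A(x) = x^3 + 3x^2 + 3x + 1 = (x + 1)^3.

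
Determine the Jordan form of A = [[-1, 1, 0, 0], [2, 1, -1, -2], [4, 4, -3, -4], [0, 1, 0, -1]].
J = [[-1, 1, 0, 0], [0, -1, 1, 0], [0, 0, -1, 0], [0, 0, 0, -1]]

The characteristic polynomial is det(xI - A) = (x + 1)^4, so the eigenvalues are -1 (algebraic multiplicity 4).

For λ = -1: rank(A + I) = 2, rank((A + I)^2) = 1, rank((A + I)^3) = 0. The eigenspace has dimension 4 - 2 = 2, so there are 2 Jordan blocks; the rank sequence gives block sizes [3, 1].

Assembling the blocks gives the Jordan form J above.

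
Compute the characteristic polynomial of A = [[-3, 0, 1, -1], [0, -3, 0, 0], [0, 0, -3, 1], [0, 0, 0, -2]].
χ_A(x) = (x + 2)(x + 3)^3

xI - A = [[x + 3, 0, -1, 1], [0, x + 3, 0, 0], [0, 0, x + 3, -1], [0, 0, 0, x + 2]].

Expanding det(xI - A) along the first row:
det(xI - A) = + (x + 3)·det([[x + 3, 0, 0], [0, x + 3, -1], [0, 0, x + 2]]) - (0)·det([[0, 0, 0], [0, x + 3, -1], [0, 0, x + 2]]) + (-1)·det([[0, x + 3, 0], [0, 0, -1], [0, 0, x + 2]]) - (1)·det([[0, x + 3, 0], [0, 0, x + 3], [0, 0, 0]]).

Evaluating gives χ_A(x) = x^4 + 11x^3 + 45x^2 + 81x + 54 = (x + 2)(x + 3)^3.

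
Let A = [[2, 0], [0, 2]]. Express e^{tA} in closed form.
e^{tA} = [[e^{2*t}, 0], [0, e^{2*t}]]

A has Jordan form J = [[2, 0], [0, 2]] with A = PJP^{-1}, so e^{tA} = P e^{tJ} P^{-1}.

For a Jordan block J_k(λ), e^{tJ_k(λ)} = e^{λt} · (I + tN + t^2 N^2/2! + ... + t^{k-1} N^{k-1}/(k-1)!) where N is the nilpotent superdiagonal part.

Assembling the blocks and conjugating back gives the entries of e^{tA} as shown above.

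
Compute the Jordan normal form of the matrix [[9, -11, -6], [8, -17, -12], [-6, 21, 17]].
The characteristic polynomial is det(xI - A) = (x - 5)^2(x + 1), so the eigenvalues are -1 (algebraic multiplicity 1), 5 (algebraic multiplicity 2).

For λ = -1: algebraic multiplicity 1 gives one 1×1 block.

For λ = 5: rank(A - 5I) = 2, rank((A - 5I)^2) = 1. The eigenspace has dimension 3 - 2 = 1, so there is 1 Jordan block; the rank sequence gives block sizes [2].

Assembling the blocks gives the Jordan form J above.

J = [[-1, 0, 0], [0, 5, 1], [0, 0, 5]]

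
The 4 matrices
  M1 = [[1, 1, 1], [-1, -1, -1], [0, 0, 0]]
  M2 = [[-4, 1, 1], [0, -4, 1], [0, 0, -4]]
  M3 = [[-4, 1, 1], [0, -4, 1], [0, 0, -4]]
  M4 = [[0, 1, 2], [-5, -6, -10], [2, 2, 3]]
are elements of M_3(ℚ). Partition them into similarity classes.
Characteristic polynomials: χ_{M1} = x^3, χ_{M2} = (x + 4)^3, χ_{M3} = (x + 4)^3, χ_{M4} = (x + 1)^3.

{M1}: invariant factors x, x^2.

{M2, M3}: invariant factors (x + 4)^3.

{M4}: invariant factors x + 1, (x + 1)^2.

Matrices are similar if and only if their invariant-factor lists agree; the partition into similarity classes is {M1}, {M2, M3}, {M4}.

3 classes: {M1}, {M2, M3}, {M4}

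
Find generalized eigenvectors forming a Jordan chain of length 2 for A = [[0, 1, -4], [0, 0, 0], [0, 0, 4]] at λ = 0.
We seek v_1 ∈ ker(A^2) \ ker(A), then set v_{i+1} = A v_i.

One such chain is v_1 = [[3, 1, 0]]^T, v_2 = [[1, 0, 0]]^T. Check: A v_2 = [[0, 0, 0]]^T = 0.

v_1 = [[3, 1, 0]]^T, v_2 = [[1, 0, 0]]^T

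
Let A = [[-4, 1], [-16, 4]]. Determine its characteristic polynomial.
xI - A = [[x + 4, -1], [16, x - 4]].

Expanding det(xI - A) along the first row:
det(xI - A) = + (x + 4)·det([[x - 4]]) - (-1)·det([[16]]).

Evaluating gives χ_A(x) = x^2.

χ_A(x) = x^2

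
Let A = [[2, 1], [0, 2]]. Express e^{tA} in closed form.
e^{tA} = [[e^{2*t}, t*e^{2*t}], [0, e^{2*t}]]

A has Jordan form J = [[2, 1], [0, 2]] with A = PJP^{-1}, so e^{tA} = P e^{tJ} P^{-1}.

For a Jordan block J_k(λ), e^{tJ_k(λ)} = e^{λt} · (I + tN + t^2 N^2/2! + ... + t^{k-1} N^{k-1}/(k-1)!) where N is the nilpotent superdiagonal part.

Assembling the blocks and conjugating back gives the entries of e^{tA} as shown above.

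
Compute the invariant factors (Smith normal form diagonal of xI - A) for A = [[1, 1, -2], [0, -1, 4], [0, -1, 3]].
x - 1, (x - 1)^2

The Jordan structure of A has elementary divisors (x - 1)^2, (x - 1). Arranging the block sizes at each eigenvalue in decreasing order and taking row products gives the invariant factors.

Invariant factors (smallest first, each dividing the next): x - 1, (x - 1)^2.

Check: the last factor (x - 1)^2 is the minimal polynomial, and the product (x - 1)^3 is the characteristic polynomial.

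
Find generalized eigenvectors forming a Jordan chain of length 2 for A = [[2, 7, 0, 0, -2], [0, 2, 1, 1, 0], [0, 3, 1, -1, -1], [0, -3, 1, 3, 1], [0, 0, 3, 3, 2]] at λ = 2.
v_1 = [[0, 1, -1, 1, 4]]^T, v_2 = [[-1, 0, -1, 1, 0]]^T

We seek v_1 ∈ ker((A - 2I)^2) \ ker(A - 2I), then set v_{i+1} = (A - 2I) v_i.

One such chain is v_1 = [[0, 1, -1, 1, 4]]^T, v_2 = [[-1, 0, -1, 1, 0]]^T. Check: (A - 2I) v_2 = [[0, 0, 0, 0, 0]]^T = 0.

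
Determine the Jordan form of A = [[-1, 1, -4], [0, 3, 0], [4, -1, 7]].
The characteristic polynomial is det(xI - A) = (x - 3)^3, so the eigenvalues are 3 (algebraic multiplicity 3).

For λ = 3: rank(A - 3I) = 1, rank((A - 3I)^2) = 0. The eigenspace has dimension 3 - 1 = 2, so there are 2 Jordan blocks; the rank sequence gives block sizes [2, 1].

Assembling the blocks gives the Jordan form J above.

J = [[3, 1, 0], [0, 3, 0], [0, 0, 3]]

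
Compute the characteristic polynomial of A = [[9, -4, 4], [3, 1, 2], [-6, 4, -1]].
xI - A = [[x - 9, 4, -4], [-3, x - 1, -2], [6, -4, x + 1]].

Expanding det(xI - A) along the first row:
det(xI - A) = + (x - 9)·det([[x - 1, -2], [-4, x + 1]]) - (4)·det([[-3, -2], [6, x + 1]]) + (-4)·det([[-3, x - 1], [6, -4]]).

Evaluating gives χ_A(x) = x^3 - 9x^2 + 27x - 27 = (x - 3)^3.

χ_A(x) = (x - 3)^3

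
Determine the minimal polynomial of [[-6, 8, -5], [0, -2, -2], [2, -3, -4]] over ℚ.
The characteristic polynomial factors as (x + 4)^3. The minimal polynomial is ∏(x - λ)^{k_λ} where k_λ is the size of the largest Jordan block at λ.

For λ = -4: rank(A + 4I) = 2, and the largest Jordan block has size 3 (the smallest k with rank((A + 4I)^k) = rank((A + 4I)^(k+1))).

So m_A(x) = (x + 4)^3.

m_A(x) = (x + 4)^3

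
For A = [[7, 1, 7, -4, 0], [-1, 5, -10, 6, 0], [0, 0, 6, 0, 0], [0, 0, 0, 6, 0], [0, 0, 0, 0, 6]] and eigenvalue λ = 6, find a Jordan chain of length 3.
We seek v_1 ∈ ker((A - 6I)^3) \ ker((A - 6I)^2), then set v_{i+1} = (A - 6I) v_i.

One such chain is v_1 = [[0, 1, -1, -1, 0]]^T, v_2 = [[-2, 3, 0, 0, 0]]^T, v_3 = [[1, -1, 0, 0, 0]]^T. Check: (A - 6I) v_3 = [[0, 0, 0, 0, 0]]^T = 0.

v_1 = [[0, 1, -1, -1, 0]]^T, v_2 = [[-2, 3, 0, 0, 0]]^T, v_3 = [[1, -1, 0, 0, 0]]^T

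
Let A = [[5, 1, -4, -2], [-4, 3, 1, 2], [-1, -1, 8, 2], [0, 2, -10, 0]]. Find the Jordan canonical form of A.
J = [[4, 1, 0, 0], [0, 4, 1, 0], [0, 0, 4, 0], [0, 0, 0, 4]]

The characteristic polynomial is det(xI - A) = (x - 4)^4, so the eigenvalues are 4 (algebraic multiplicity 4).

For λ = 4: rank(A - 4I) = 2, rank((A - 4I)^2) = 1, rank((A - 4I)^3) = 0. The eigenspace has dimension 4 - 2 = 2, so there are 2 Jordan blocks; the rank sequence gives block sizes [3, 1].

Assembling the blocks gives the Jordan form J above.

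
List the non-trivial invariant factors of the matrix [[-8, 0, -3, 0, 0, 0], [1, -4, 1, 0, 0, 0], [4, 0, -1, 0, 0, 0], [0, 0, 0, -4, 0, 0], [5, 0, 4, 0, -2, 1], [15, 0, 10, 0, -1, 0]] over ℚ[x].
The Jordan structure of A has elementary divisors (x + 5), (x + 4)^2, (x + 4), (x + 1)^2. Arranging the block sizes at each eigenvalue in decreasing order and taking row products gives the invariant factors.

Invariant factors (smallest first, each dividing the next): x + 4, (x + 1)^2(x + 4)^2(x + 5).

Check: the last factor (x + 1)^2(x + 4)^2(x + 5) is the minimal polynomial, and the product (x + 1)^2(x + 4)^3(x + 5) is the characteristic polynomial.

x + 4, (x + 1)^2(x + 4)^2(x + 5)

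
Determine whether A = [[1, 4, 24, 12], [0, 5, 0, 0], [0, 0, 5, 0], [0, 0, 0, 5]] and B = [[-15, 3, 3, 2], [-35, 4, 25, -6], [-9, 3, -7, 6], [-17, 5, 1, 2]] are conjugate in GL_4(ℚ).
No.

trace(A) = 16 but trace(B) = -16. The trace is a similarity invariant, so A and B are not similar.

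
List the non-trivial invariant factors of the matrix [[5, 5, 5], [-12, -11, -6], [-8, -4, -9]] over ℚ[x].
The Jordan structure of A has elementary divisors (x + 5)^2, (x + 5). Arranging the block sizes at each eigenvalue in decreasing order and taking row products gives the invariant factors.

Invariant factors (smallest first, each dividing the next): x + 5, (x + 5)^2.

Check: the last factor (x + 5)^2 is the minimal polynomial, and the product (x + 5)^3 is the characteristic polynomial.

x + 5, (x + 5)^2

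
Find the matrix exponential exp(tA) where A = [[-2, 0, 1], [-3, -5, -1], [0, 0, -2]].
e^{tA} = [[e^{-2*t}, 0, t*e^{-2*t}], [(1 - e^{3*t})*e^{-5*t}, e^{-5*t}, -t*e^{-2*t}], [0, 0, e^{-2*t}]]

A has Jordan form J = [[-5, 0, 0], [0, -2, 1], [0, 0, -2]] with A = PJP^{-1}, so e^{tA} = P e^{tJ} P^{-1}.

For a Jordan block J_k(λ), e^{tJ_k(λ)} = e^{λt} · (I + tN + t^2 N^2/2! + ... + t^{k-1} N^{k-1}/(k-1)!) where N is the nilpotent superdiagonal part.

Assembling the blocks and conjugating back gives the entries of e^{tA} as shown above.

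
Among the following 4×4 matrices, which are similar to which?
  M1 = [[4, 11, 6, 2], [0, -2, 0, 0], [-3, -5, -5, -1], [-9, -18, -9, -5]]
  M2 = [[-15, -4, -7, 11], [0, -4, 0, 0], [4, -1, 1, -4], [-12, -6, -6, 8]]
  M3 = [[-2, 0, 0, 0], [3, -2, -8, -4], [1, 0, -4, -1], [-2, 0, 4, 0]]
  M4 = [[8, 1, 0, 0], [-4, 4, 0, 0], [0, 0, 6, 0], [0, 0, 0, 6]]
Characteristic polynomials: χ_{M1} = (x + 2)^4, χ_{M2} = (x + 1)^2(x + 4)^2, χ_{M3} = (x + 2)^4, χ_{M4} = (x - 6)^4.

{M1, M3}: invariant factors (x + 2)^2, (x + 2)^2.

{M2}: invariant factors x + 4, (x + 1)^2(x + 4).

{M4}: invariant factors x - 6, x - 6, (x - 6)^2.

Matrices are similar if and only if their invariant-factor lists agree; the partition into similarity classes is {M1, M3}, {M2}, {M4}.

3 classes: {M1, M3}, {M2}, {M4}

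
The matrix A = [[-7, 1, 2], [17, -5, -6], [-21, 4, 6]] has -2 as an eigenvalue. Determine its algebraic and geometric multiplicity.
algebraic multiplicity 3, geometric multiplicity 1

The characteristic polynomial is (x + 2)^3, so the factor x + 2 appears with exponent 3: the algebraic multiplicity is 3.

rank(A + 2I) = 2, so the eigenspace has dimension 3 - 2 = 1: the geometric multiplicity is 1.

Since 1 < 3, A is not diagonalizable.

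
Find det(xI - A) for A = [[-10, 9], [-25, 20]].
χ_A(x) = (x - 5)^2

xI - A = [[x + 10, -9], [25, x - 20]].

Expanding det(xI - A) along the first row:
det(xI - A) = + (x + 10)·det([[x - 20]]) - (-9)·det([[25]]).

Evaluating gives χ_A(x) = x^2 - 10x + 25 = (x - 5)^2.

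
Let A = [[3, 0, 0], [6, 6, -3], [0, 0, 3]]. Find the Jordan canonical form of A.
The characteristic polynomial is det(xI - A) = (x - 6)(x - 3)^2, so the eigenvalues are 3 (algebraic multiplicity 2), 6 (algebraic multiplicity 1).

For λ = 3: rank(A - 3I) = 1. The eigenspace has dimension 3 - 1 = 2, so there are 2 Jordan blocks; the rank sequence gives block sizes [1, 1].

For λ = 6: algebraic multiplicity 1 gives one 1×1 block.

Assembling the blocks gives the Jordan form J above.

J = [[3, 0, 0], [0, 3, 0], [0, 0, 6]]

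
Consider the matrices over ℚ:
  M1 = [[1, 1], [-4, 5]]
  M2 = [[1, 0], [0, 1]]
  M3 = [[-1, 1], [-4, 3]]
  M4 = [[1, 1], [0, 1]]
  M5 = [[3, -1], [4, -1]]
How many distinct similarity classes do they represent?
Characteristic polynomials: χ_{M1} = (x - 3)^2, χ_{M2} = (x - 1)^2, χ_{M3} = (x - 1)^2, χ_{M4} = (x - 1)^2, χ_{M5} = (x - 1)^2.

{M1}: invariant factors (x - 3)^2.

{M2}: invariant factors x - 1, x - 1.

{M3, M4, M5}: invariant factors (x - 1)^2.

Matrices are similar if and only if their invariant-factor lists agree; the partition into similarity classes is {M1}, {M2}, {M3, M4, M5}.

3 classes: {M1}, {M2}, {M3, M4, M5}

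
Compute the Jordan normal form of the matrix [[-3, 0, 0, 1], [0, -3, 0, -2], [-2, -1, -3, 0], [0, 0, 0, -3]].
The characteristic polynomial is det(xI - A) = (x + 3)^4, so the eigenvalues are -3 (algebraic multiplicity 4).

For λ = -3: rank(A + 3I) = 2, rank((A + 3I)^2) = 0. The eigenspace has dimension 4 - 2 = 2, so there are 2 Jordan blocks; the rank sequence gives block sizes [2, 2].

Assembling the blocks gives the Jordan form J above.

J = [[-3, 1, 0, 0], [0, -3, 0, 0], [0, 0, -3, 1], [0, 0, 0, -3]]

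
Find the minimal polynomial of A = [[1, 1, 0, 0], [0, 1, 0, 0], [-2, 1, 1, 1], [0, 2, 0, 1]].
The characteristic polynomial factors as (x - 1)^4. The minimal polynomial is ∏(x - λ)^{k_λ} where k_λ is the size of the largest Jordan block at λ.

For λ = 1: rank(A - I) = 2, and the largest Jordan block has size 2 (the smallest k with rank((A - I)^k) = rank((A - I)^(k+1))).

So m_A(x) = (x - 1)^2.

m_A(x) = (x - 1)^2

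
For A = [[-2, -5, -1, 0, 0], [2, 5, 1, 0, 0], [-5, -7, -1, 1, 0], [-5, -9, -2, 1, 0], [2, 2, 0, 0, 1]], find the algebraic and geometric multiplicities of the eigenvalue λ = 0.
The characteristic polynomial is x(x - 1)^4, so the factor x appears with exponent 1: the algebraic multiplicity is 1.

rank(A) = 4, so the eigenspace has dimension 5 - 4 = 1: the geometric multiplicity is 1.

algebraic multiplicity 1, geometric multiplicity 1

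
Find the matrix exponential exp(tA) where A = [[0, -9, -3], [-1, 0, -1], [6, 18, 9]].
e^{tA} = [[(1 - 3*t)*e^{3*t}, -9*t*e^{3*t}, -3*t*e^{3*t}], [-t*e^{3*t}, (1 - 3*t)*e^{3*t}, -t*e^{3*t}], [6*t*e^{3*t}, 18*t*e^{3*t}, (6*t + 1)*e^{3*t}]]

A has Jordan form J = [[3, 1, 0], [0, 3, 0], [0, 0, 3]] with A = PJP^{-1}, so e^{tA} = P e^{tJ} P^{-1}.

For a Jordan block J_k(λ), e^{tJ_k(λ)} = e^{λt} · (I + tN + t^2 N^2/2! + ... + t^{k-1} N^{k-1}/(k-1)!) where N is the nilpotent superdiagonal part.

Assembling the blocks and conjugating back gives the entries of e^{tA} as shown above.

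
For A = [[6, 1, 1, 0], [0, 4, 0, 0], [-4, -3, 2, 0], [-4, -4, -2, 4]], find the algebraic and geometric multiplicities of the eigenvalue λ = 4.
algebraic multiplicity 4, geometric multiplicity 2

The characteristic polynomial is (x - 4)^4, so the factor x - 4 appears with exponent 4: the algebraic multiplicity is 4.

rank(A - 4I) = 2, so the eigenspace has dimension 4 - 2 = 2: the geometric multiplicity is 2.

Since 2 < 4, A is not diagonalizable.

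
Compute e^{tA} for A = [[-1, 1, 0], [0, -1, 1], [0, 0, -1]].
A has Jordan form J = [[-1, 1, 0], [0, -1, 1], [0, 0, -1]] with A = PJP^{-1}, so e^{tA} = P e^{tJ} P^{-1}.

For a Jordan block J_k(λ), e^{tJ_k(λ)} = e^{λt} · (I + tN + t^2 N^2/2! + ... + t^{k-1} N^{k-1}/(k-1)!) where N is the nilpotent superdiagonal part.

Assembling the blocks and conjugating back gives the entries of e^{tA} as shown above.

e^{tA} = [[e^{-t}, t*e^{-t}, t^2*e^{-t}/2], [0, e^{-t}, t*e^{-t}], [0, 0, e^{-t}]]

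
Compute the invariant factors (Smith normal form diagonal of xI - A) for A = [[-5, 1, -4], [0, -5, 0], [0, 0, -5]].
The Jordan structure of A has elementary divisors (x + 5)^2, (x + 5). Arranging the block sizes at each eigenvalue in decreasing order and taking row products gives the invariant factors.

Invariant factors (smallest first, each dividing the next): x + 5, (x + 5)^2.

Check: the last factor (x + 5)^2 is the minimal polynomial, and the product (x + 5)^3 is the characteristic polynomial.

x + 5, (x + 5)^2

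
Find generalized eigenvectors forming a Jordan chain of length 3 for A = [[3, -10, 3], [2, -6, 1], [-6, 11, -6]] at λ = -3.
v_1 = [[1, 0, -1]]^T, v_2 = [[3, 1, -3]]^T, v_3 = [[-1, 0, 2]]^T

We seek v_1 ∈ ker((A + 3I)^3) \ ker((A + 3I)^2), then set v_{i+1} = (A + 3I) v_i.

One such chain is v_1 = [[1, 0, -1]]^T, v_2 = [[3, 1, -3]]^T, v_3 = [[-1, 0, 2]]^T. Check: (A + 3I) v_3 = [[0, 0, 0]]^T = 0.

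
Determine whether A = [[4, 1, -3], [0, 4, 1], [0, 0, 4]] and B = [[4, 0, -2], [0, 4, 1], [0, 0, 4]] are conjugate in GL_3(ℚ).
No.

Both have characteristic polynomial (x - 4)^3, but the minimal polynomial of A is (x - 4)^3 while the minimal polynomial of B is (x - 4)^2. The minimal polynomial is a similarity invariant, so A and B are not similar.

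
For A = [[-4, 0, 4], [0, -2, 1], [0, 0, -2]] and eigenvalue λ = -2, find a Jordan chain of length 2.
We seek v_1 ∈ ker((A + 2I)^2) \ ker(A + 2I), then set v_{i+1} = (A + 2I) v_i.

One such chain is v_1 = [[2, 1, 1]]^T, v_2 = [[0, 1, 0]]^T. Check: (A + 2I) v_2 = [[0, 0, 0]]^T = 0.

v_1 = [[2, 1, 1]]^T, v_2 = [[0, 1, 0]]^T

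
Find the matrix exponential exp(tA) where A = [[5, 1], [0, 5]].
e^{tA} = [[e^{5*t}, t*e^{5*t}], [0, e^{5*t}]]

A has Jordan form J = [[5, 1], [0, 5]] with A = PJP^{-1}, so e^{tA} = P e^{tJ} P^{-1}.

For a Jordan block J_k(λ), e^{tJ_k(λ)} = e^{λt} · (I + tN + t^2 N^2/2! + ... + t^{k-1} N^{k-1}/(k-1)!) where N is the nilpotent superdiagonal part.

Assembling the blocks and conjugating back gives the entries of e^{tA} as shown above.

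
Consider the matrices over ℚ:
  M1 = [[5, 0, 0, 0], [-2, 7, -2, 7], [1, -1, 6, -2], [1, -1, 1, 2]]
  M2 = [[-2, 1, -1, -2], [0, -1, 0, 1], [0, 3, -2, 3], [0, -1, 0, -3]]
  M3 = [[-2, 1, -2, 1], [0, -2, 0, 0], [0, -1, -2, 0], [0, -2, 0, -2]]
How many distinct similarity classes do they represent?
Characteristic polynomials: χ_{M1} = (x - 5)^4, χ_{M2} = (x + 2)^4, χ_{M3} = (x + 2)^4.

{M1}: invariant factors x - 5, (x - 5)^3.

{M2, M3}: invariant factors (x + 2)^2, (x + 2)^2.

Matrices are similar if and only if their invariant-factor lists agree; the partition into similarity classes is {M1}, {M2, M3}.

2 classes: {M1}, {M2, M3}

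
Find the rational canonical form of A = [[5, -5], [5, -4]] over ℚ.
The invariant factors of A (the non-unit diagonal entries of the Smith normal form of xI - A over ℚ[x]) are x^2 - x + 5, each dividing the next. The characteristic polynomial is their product, x^2 - x + 5.

The rational canonical form is the block-diagonal matrix of companion matrices C(f_i):
R = [[0, -5], [1, 1]].

Note the characteristic polynomial does not split into linear factors over ℚ, so A has no Jordan form over ℚ; the rational canonical form exists over any field.

R = [[0, -5], [1, 1]]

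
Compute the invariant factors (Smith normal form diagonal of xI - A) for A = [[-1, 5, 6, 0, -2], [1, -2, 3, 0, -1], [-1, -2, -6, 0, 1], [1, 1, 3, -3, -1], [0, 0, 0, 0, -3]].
x + 3, x + 3, (x + 3)^3

The Jordan structure of A has elementary divisors (x + 3)^3, (x + 3), (x + 3). Arranging the block sizes at each eigenvalue in decreasing order and taking row products gives the invariant factors.

Invariant factors (smallest first, each dividing the next): x + 3, x + 3, (x + 3)^3.

Check: the last factor (x + 3)^3 is the minimal polynomial, and the product (x + 3)^5 is the characteristic polynomial.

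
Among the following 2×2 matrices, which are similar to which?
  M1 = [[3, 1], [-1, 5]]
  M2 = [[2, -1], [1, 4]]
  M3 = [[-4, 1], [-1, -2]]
Characteristic polynomials: χ_{M1} = (x - 4)^2, χ_{M2} = (x - 3)^2, χ_{M3} = (x + 3)^2.

{M1}: invariant factors (x - 4)^2.

{M2}: invariant factors (x - 3)^2.

{M3}: invariant factors (x + 3)^2.

Matrices are similar if and only if their invariant-factor lists agree; the partition into similarity classes is {M1}, {M2}, {M3}.

3 classes: {M1}, {M2}, {M3}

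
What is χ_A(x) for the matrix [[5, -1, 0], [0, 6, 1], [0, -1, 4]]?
xI - A = [[x - 5, 1, 0], [0, x - 6, -1], [0, 1, x - 4]].

Expanding det(xI - A) along the first row:
det(xI - A) = + (x - 5)·det([[x - 6, -1], [1, x - 4]]) - (1)·det([[0, -1], [0, x - 4]]) + (0)·det([[0, x - 6], [0, 1]]).

Evaluating gives χ_A(x) = x^3 - 15x^2 + 75x - 125 = (x - 5)^3.

χ_A(x) = (x - 5)^3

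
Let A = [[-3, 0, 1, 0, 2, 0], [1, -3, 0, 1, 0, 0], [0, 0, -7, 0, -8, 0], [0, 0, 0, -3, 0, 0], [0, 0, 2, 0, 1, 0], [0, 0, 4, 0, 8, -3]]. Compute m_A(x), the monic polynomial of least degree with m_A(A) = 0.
The characteristic polynomial factors as (x + 3)^6. The minimal polynomial is ∏(x - λ)^{k_λ} where k_λ is the size of the largest Jordan block at λ.

For λ = -3: rank(A + 3I) = 2, and the largest Jordan block has size 3 (the smallest k with rank((A + 3I)^k) = rank((A + 3I)^(k+1))).

So m_A(x) = (x + 3)^3.

m_A(x) = (x + 3)^3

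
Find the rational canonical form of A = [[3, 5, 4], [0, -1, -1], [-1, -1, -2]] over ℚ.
R = [[0, 0, 4], [1, 0, 4], [0, 1, 0]]

The invariant factors of A (the non-unit diagonal entries of the Smith normal form of xI - A over ℚ[x]) are x^3 - 4x - 4, each dividing the next. The characteristic polynomial is their product, x^3 - 4x - 4.

The rational canonical form is the block-diagonal matrix of companion matrices C(f_i):
R = [[0, 0, 4], [1, 0, 4], [0, 1, 0]].

Note the characteristic polynomial does not split into linear factors over ℚ, so A has no Jordan form over ℚ; the rational canonical form exists over any field.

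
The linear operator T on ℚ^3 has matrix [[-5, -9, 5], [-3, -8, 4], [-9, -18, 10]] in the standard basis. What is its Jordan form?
J = [[-2, 1, 0], [0, -2, 0], [0, 0, 1]]

The characteristic polynomial is det(xI - A) = (x - 1)(x + 2)^2, so the eigenvalues are -2 (algebraic multiplicity 2), 1 (algebraic multiplicity 1).

For λ = -2: rank(A + 2I) = 2, rank((A + 2I)^2) = 1. The eigenspace has dimension 3 - 2 = 1, so there is 1 Jordan block; the rank sequence gives block sizes [2].

For λ = 1: algebraic multiplicity 1 gives one 1×1 block.

Assembling the blocks gives the Jordan form J above.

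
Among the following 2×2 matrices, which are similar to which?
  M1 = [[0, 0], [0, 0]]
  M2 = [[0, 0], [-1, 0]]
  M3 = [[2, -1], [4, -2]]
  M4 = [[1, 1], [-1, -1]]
2 classes: {M1}, {M2, M3, M4}

Characteristic polynomials: χ_{M1} = x^2, χ_{M2} = x^2, χ_{M3} = x^2, χ_{M4} = x^2.

{M1}: invariant factors x, x.

{M2, M3, M4}: invariant factors x^2.

Matrices are similar if and only if their invariant-factor lists agree; the partition into similarity classes is {M1}, {M2, M3, M4}.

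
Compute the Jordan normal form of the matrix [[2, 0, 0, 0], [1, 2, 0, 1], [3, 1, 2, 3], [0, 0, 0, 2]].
J = [[2, 1, 0, 0], [0, 2, 1, 0], [0, 0, 2, 0], [0, 0, 0, 2]]

The characteristic polynomial is det(xI - A) = (x - 2)^4, so the eigenvalues are 2 (algebraic multiplicity 4).

For λ = 2: rank(A - 2I) = 2, rank((A - 2I)^2) = 1, rank((A - 2I)^3) = 0. The eigenspace has dimension 4 - 2 = 2, so there are 2 Jordan blocks; the rank sequence gives block sizes [3, 1].

Assembling the blocks gives the Jordan form J above.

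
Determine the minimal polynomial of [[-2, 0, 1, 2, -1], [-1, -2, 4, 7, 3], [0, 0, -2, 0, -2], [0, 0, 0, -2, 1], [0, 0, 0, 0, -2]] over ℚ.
m_A(x) = (x + 2)^3

The characteristic polynomial factors as (x + 2)^5. The minimal polynomial is ∏(x - λ)^{k_λ} where k_λ is the size of the largest Jordan block at λ.

For λ = -2: rank(A + 2I) = 3, and the largest Jordan block has size 3 (the smallest k with rank((A + 2I)^k) = rank((A + 2I)^(k+1))).

So m_A(x) = (x + 2)^3.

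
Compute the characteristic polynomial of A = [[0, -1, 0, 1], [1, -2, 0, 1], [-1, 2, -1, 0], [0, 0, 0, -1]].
χ_A(x) = (x + 1)^4

xI - A = [[x, 1, 0, -1], [-1, x + 2, 0, -1], [1, -2, x + 1, 0], [0, 0, 0, x + 1]].

Expanding det(xI - A) along the first row:
det(xI - A) = + (x)·det([[x + 2, 0, -1], [-2, x + 1, 0], [0, 0, x + 1]]) - (1)·det([[-1, 0, -1], [1, x + 1, 0], [0, 0, x + 1]]) + (0)·det([[-1, x + 2, -1], [1, -2, 0], [0, 0, x + 1]]) - (-1)·det([[-1, x + 2, 0], [1, -2, x + 1], [0, 0, 0]]).

Evaluating gives χ_A(x) = x^4 + 4x^3 + 6x^2 + 4x + 1 = (x + 1)^4.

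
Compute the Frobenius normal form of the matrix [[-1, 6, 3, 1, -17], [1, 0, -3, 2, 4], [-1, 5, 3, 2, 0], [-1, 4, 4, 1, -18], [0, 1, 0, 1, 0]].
R = [[0, 0, 0, 0, -25], [1, 0, 0, 0, -5], [0, 1, 0, 0, 6], [0, 0, 1, 0, -10], [0, 0, 0, 1, 3]]

The invariant factors of A (the non-unit diagonal entries of the Smith normal form of xI - A over ℚ[x]) are (x + 1)(x^2 - 2x + 5)^2, each dividing the next. The characteristic polynomial is their product, (x + 1)(x^2 - 2x + 5)^2.

The rational canonical form is the block-diagonal matrix of companion matrices C(f_i):
R = [[0, 0, 0, 0, -25], [1, 0, 0, 0, -5], [0, 1, 0, 0, 6], [0, 0, 1, 0, -10], [0, 0, 0, 1, 3]].

Note the characteristic polynomial does not split into linear factors over ℚ, so A has no Jordan form over ℚ; the rational canonical form exists over any field.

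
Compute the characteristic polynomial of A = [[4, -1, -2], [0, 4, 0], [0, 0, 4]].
χ_A(x) = (x - 4)^3

xI - A = [[x - 4, 1, 2], [0, x - 4, 0], [0, 0, x - 4]].

Expanding det(xI - A) along the first row:
det(xI - A) = + (x - 4)·det([[x - 4, 0], [0, x - 4]]) - (1)·det([[0, 0], [0, x - 4]]) + (2)·det([[0, x - 4], [0, 0]]).

Evaluating gives χ_A(x) = x^3 - 12x^2 + 48x - 64 = (x - 4)^3.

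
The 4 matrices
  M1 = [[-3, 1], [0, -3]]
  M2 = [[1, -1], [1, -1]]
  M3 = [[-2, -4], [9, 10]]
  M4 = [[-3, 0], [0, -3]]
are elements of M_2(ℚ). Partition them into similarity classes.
Characteristic polynomials: χ_{M1} = (x + 3)^2, χ_{M2} = x^2, χ_{M3} = (x - 4)^2, χ_{M4} = (x + 3)^2.

{M1}: invariant factors (x + 3)^2.

{M2}: invariant factors x^2.

{M3}: invariant factors (x - 4)^2.

{M4}: invariant factors x + 3, x + 3.

Matrices are similar if and only if their invariant-factor lists agree; the partition into similarity classes is {M1}, {M2}, {M3}, {M4}.

4 classes: {M1}, {M2}, {M3}, {M4}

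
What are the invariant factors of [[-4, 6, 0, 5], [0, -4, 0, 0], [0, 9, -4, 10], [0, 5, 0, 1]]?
The Jordan structure of A has elementary divisors (x + 4)^2, (x + 4), (x - 1). Arranging the block sizes at each eigenvalue in decreasing order and taking row products gives the invariant factors.

Invariant factors (smallest first, each dividing the next): x + 4, (x - 1)(x + 4)^2.

Check: the last factor (x - 1)(x + 4)^2 is the minimal polynomial, and the product (x - 1)(x + 4)^3 is the characteristic polynomial.

x + 4, (x - 1)(x + 4)^2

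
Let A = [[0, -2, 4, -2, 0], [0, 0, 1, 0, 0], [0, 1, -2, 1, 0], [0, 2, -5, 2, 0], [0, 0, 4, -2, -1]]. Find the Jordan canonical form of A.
J = [[-1, 0, 0, 0, 0], [0, 0, 1, 0, 0], [0, 0, 0, 1, 0], [0, 0, 0, 0, 0], [0, 0, 0, 0, 0]]

The characteristic polynomial is det(xI - A) = x^4(x + 1), so the eigenvalues are -1 (algebraic multiplicity 1), 0 (algebraic multiplicity 4).

For λ = -1: algebraic multiplicity 1 gives one 1×1 block.

For λ = 0: rank(A) = 3, rank(A^2) = 2, rank(A^3) = 1. The eigenspace has dimension 5 - 3 = 2, so there are 2 Jordan blocks; the rank sequence gives block sizes [3, 1].

Assembling the blocks gives the Jordan form J above.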